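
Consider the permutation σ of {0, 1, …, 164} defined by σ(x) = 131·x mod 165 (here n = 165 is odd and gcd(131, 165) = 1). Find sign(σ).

+1

Start at x=1: 1 → 131 → 1 (one orbit).
Decompose π into cycles: lengths [2, 2, 2, 2, 2, 2, 2, 2, 2, 2, 2, 2, 2, 2, 2, 2, 2, 2, 2, 2, 2, 2, 2, 2, 2, 2, 2, 2, 2, 2, 2, 2, 2, 2, 2, 2, 2, 2, 2, 2, 2, 2, 2, 2, 2, 2, 2, 2, 2, 2, 2, 2, 2, 2, 2, 2, 2, 2, 2, 2, 2, 2, 2, 2, 2, 2, 2, 2, 2, 2, 2, 2, 2, 2, 2, 2, 2, 2, 2, 2, 1, 1, 1, 1, 1] (85 cycles, including the fixed point 0).
Σ(ℓ_i−1) = 165−85 = 80; sign = (−1)^80 = +1.
Zolotarev: (131|165) = +1, matching the cycle-count sign.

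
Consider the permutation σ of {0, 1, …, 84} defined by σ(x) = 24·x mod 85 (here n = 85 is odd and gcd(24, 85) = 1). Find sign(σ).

Orbit of 39 under x↦24x: [39, 1, 24, 66, 54, 21, 79]… (length divides ord_85(24)).
π_24 has 8 disjoint cycles with lengths [16, 16, 16, 16, 16, 2, 2, 1] on {0,…,84}.
8 cycles on 85: each ℓ→(−1)^(ℓ−1), product (−1)^77 = -1.
(24|85)_J = -1 (Zolotarev's lemma cross-check).

-1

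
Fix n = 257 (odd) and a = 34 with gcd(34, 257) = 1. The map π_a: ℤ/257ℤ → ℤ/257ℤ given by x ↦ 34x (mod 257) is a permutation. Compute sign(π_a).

+1

Trace 34: π^k(34) = [34, 128, 240, 193, 137, 32, 60] for k=0..6.
π_34 has 9 disjoint cycles with lengths [32, 32, 32, 32, 32, 32, 32, 32, 1] on {0,…,256}.
sign(π) = (−1)^{n − #cycles} = (−1)^{257−9} = (−1)^248 = +1.
The Jacobi symbol (34|257) = +1 (Zolotarev) agrees.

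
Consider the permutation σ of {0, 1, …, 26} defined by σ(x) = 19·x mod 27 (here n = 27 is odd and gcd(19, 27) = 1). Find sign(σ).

+1

Orbit of 19 under x↦19x: [19, 10, 1]… (length divides ord_27(19)).
Cycle type of π: 3×6 + 1×9; total 15 cycles.
n − c = 27 − 15 = 12; sign = (−1)^12 = +1.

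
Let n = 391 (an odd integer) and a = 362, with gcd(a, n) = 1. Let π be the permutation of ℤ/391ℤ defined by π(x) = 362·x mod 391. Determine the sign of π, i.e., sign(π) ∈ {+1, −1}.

+1

Start at x=77: 77 → 113 → 242 → 20 → 202 → 7 → 188 → … (one orbit).
Cycle lengths of π_362 on ℤ/391ℤ: [176, 176, 22, 16, 1]; 5 cycles in total.
sign(π) = (−1)^{n − #cycles} = (−1)^{391−5} = (−1)^386 = +1.
Via Zolotarev, sign(π_{362}) = (362|391) = +1.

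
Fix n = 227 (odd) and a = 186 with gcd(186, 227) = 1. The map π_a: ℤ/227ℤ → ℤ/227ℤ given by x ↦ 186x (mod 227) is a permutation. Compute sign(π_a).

Trace 176: π^k(176) = [176, 48, 75, 103, 90, 169, 108] for k=0..6.
3 cycles of lengths [113, 113, 1].
n − c = 227 − 3 = 224; sign = (−1)^224 = +1.

+1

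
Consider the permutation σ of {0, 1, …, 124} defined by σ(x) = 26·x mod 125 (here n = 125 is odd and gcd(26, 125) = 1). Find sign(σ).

+1

Start at x=76: 76 → 101 → 1 → 26 → 51 → 76 (one orbit).
45 cycles of lengths [5, 5, 5, 5, 5, 5, 5, 5, 5, 5, 5, 5, 5, 5, 5, 5, 5, 5, 5, 5, 1, 1, 1, 1, 1, 1, 1, 1, 1, 1, 1, 1, 1, 1, 1, 1, 1, 1, 1, 1, 1, 1, 1, 1, 1].
With 45 cycles on 125 points, sign = (−1)^{125−45} = +1.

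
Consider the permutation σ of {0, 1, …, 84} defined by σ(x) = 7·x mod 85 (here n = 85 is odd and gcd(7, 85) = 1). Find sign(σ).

Trace 27: π^k(27) = [27, 19, 48, 81, 57, 59, 73] for k=0..6.
7 cycles of lengths [16, 16, 16, 16, 16, 4, 1].
sign(π) = (−1)^{n − #cycles} = (−1)^{85−7} = (−1)^78 = +1.
The Jacobi symbol (7|85) = +1 (Zolotarev) agrees.

+1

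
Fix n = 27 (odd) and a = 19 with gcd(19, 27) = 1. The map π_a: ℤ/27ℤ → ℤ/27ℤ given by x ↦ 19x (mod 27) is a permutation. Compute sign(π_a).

+1

Start at x=19: 19 → 10 → 1 → 19 (one orbit).
π_19 has 15 disjoint cycles with lengths [3, 3, 3, 3, 3, 3, 1, 1, 1, 1, 1, 1, 1, 1, 1] on {0,…,26}.
Σ(ℓ_i−1) = 27−15 = 12; sign = (−1)^12 = +1.
Via Zolotarev, sign(π_{19}) = (19|27) = +1.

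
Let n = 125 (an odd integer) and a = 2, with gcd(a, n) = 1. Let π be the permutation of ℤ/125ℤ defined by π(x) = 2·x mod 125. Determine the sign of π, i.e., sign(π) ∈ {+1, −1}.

Trace 27: π^k(27) = [27, 54, 108, 91, 57, 114, 103] for k=0..6.
π_2 has 4 disjoint cycles with lengths [100, 20, 4, 1] on {0,…,124}.
Σ(ℓ_i−1) = 125−4 = 121; sign = (−1)^121 = -1.

-1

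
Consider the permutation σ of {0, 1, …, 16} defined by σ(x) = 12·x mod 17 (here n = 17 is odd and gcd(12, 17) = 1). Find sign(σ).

Trace 11: π^k(11) = [11, 13, 3, 2, 7, 16, 5] for k=0..6.
π_12 has 2 disjoint cycles with lengths [16, 1] on {0,…,16}.
n − c = 17 − 2 = 15; sign = (−1)^15 = -1.

-1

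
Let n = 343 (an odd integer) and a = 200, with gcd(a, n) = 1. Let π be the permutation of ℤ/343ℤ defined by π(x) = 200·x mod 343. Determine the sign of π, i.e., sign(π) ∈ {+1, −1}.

+1

Orbit of 86 under x↦200x: [86, 50, 53, 310, 260, 207, 240]… (length divides ord_343(200)).
Decompose π into cycles: lengths [147, 147, 21, 21, 3, 3, 1] (7 cycles, including the fixed point 0).
7 cycles on 343: each ℓ→(−1)^(ℓ−1), product (−1)^336 = +1.
The Jacobi symbol (200|343) = +1 (Zolotarev) agrees.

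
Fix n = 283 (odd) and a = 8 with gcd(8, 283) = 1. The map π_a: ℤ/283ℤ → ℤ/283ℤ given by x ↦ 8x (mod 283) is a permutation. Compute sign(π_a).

Start at x=241: 241 → 230 → 142 → 4 → 32 → 256 → 67 → … (one orbit).
π_8 has 4 disjoint cycles with lengths [94, 94, 94, 1] on {0,…,282}.
283 − 4 = 279 transpositions; sign(π) = (−1)^279 = -1.

-1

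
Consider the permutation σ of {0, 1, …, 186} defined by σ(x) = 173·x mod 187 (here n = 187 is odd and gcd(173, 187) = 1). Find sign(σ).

+1

Start at x=90: 90 → 49 → 62 → 67 → 184 → 42 → 160 → … (one orbit).
Cycle lengths of π_173 on ℤ/187ℤ: [80, 80, 16, 10, 1]; 5 cycles in total.
5 cycles on 187: each ℓ→(−1)^(ℓ−1), product (−1)^182 = +1.
Check: (173/187) = +1 by Zolotarev.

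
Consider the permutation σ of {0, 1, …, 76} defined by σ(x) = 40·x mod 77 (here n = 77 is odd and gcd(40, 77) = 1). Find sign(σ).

+1

Trace 58: π^k(58) = [58, 10, 15, 61, 53, 41, 23] for k=0..6.
Decompose π into cycles: lengths [30, 30, 10, 6, 1] (5 cycles, including the fixed point 0).
With 5 cycles on 77 points, sign = (−1)^{77−5} = +1.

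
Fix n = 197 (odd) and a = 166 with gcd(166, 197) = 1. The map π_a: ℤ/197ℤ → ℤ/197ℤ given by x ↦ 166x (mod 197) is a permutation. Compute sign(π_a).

-1

Start at x=35: 35 → 97 → 145 → 36 → 66 → 121 → 189 → … (one orbit).
2 cycles of lengths [196, 1].
n − c = 197 − 2 = 195; sign = (−1)^195 = -1.
Zolotarev: (166|197) = -1, matching the cycle-count sign.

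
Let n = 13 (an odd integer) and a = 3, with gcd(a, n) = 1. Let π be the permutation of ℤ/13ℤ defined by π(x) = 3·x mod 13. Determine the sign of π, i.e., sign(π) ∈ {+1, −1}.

+1

Orbit of 9 under x↦3x: [9, 1, 3]… (length divides ord_13(3)).
Decompose π into cycles: lengths [3, 3, 3, 3, 1] (5 cycles, including the fixed point 0).
n − c = 13 − 5 = 8; sign = (−1)^8 = +1.
The Jacobi symbol (3|13) = +1 (Zolotarev) agrees.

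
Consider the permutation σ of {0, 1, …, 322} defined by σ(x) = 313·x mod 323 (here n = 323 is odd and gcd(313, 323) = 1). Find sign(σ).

Start at x=158: 158 → 35 → 296 → 270 → 207 → 191 → 28 → … (one orbit).
The orbit structure of x ↦ 313x mod 323: 6 orbits of sizes [144, 144, 16, 9, 9, 1].
6 cycles on 323: each ℓ→(−1)^(ℓ−1), product (−1)^317 = -1.

-1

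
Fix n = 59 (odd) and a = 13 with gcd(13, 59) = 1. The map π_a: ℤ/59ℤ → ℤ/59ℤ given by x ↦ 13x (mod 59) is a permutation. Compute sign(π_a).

-1

Trace 58: π^k(58) = [58, 46, 8, 45, 54, 53, 40] for k=0..6.
Cycle type of π: 58 + 1; total 2 cycles.
Σ(ℓ_i−1) = 59−2 = 57; sign = (−1)^57 = -1.
The Jacobi symbol (13|59) = -1 (Zolotarev) agrees.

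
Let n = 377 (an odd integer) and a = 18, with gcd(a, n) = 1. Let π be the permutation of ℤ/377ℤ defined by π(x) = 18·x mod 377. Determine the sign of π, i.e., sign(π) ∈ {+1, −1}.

Trace 376: π^k(376) = [376, 359, 53, 200, 207, 333, 339] for k=0..6.
17 cycles of lengths [28, 28, 28, 28, 28, 28, 28, 28, 28, 28, 28, 28, 28, 4, 4, 4, 1].
With 17 cycles on 377 points, sign = (−1)^{377−17} = +1.
Zolotarev: (18|377) = +1, matching the cycle-count sign.

+1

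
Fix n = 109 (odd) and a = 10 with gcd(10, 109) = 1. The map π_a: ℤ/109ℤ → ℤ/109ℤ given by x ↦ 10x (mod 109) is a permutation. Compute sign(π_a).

Orbit of 61 under x↦10x: [61, 65, 105, 69, 36, 33, 3]… (length divides ord_109(10)).
Cycle type of π: 108 + 1; total 2 cycles.
With 2 cycles on 109 points, sign = (−1)^{109−2} = -1.
(10|109)_J = -1 (Zolotarev's lemma cross-check).

-1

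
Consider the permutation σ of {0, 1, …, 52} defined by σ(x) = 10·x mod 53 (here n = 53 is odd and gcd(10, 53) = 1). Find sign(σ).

Trace 47: π^k(47) = [47, 46, 36, 42, 49, 13, 24] for k=0..6.
π_10 has 5 disjoint cycles with lengths [13, 13, 13, 13, 1] on {0,…,52}.
n − c = 53 − 5 = 48; sign = (−1)^48 = +1.

+1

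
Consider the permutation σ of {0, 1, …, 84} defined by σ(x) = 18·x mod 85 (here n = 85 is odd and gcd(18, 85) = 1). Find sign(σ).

-1

Start at x=52: 52 → 1 → 18 → 69 → 52 (one orbit).
Cycle type of π: 4×17 + 1×17; total 34 cycles.
With 34 cycles on 85 points, sign = (−1)^{85−34} = -1.
Zolotarev: (18|85) = -1, matching the cycle-count sign.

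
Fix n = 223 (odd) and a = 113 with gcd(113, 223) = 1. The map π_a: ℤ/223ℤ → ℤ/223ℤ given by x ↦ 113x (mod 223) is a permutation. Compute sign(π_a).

Trace 135: π^k(135) = [135, 91, 25, 149, 112, 168, 29] for k=0..6.
Cycle lengths of π_113 on ℤ/223ℤ: [222, 1]; 2 cycles in total.
223 − 2 = 221 transpositions; sign(π) = (−1)^221 = -1.

-1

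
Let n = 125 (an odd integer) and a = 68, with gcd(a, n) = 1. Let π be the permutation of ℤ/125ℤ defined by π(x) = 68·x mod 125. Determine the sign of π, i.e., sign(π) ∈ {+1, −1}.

Trace 124: π^k(124) = [124, 57, 1, 68] for k=0..3.
32 cycles of lengths [4, 4, 4, 4, 4, 4, 4, 4, 4, 4, 4, 4, 4, 4, 4, 4, 4, 4, 4, 4, 4, 4, 4, 4, 4, 4, 4, 4, 4, 4, 4, 1].
n − c = 125 − 32 = 93; sign = (−1)^93 = -1.
Via Zolotarev, sign(π_{68}) = (68|125) = -1.

-1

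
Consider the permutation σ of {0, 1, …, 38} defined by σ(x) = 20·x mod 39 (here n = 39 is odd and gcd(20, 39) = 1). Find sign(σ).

+1

Orbit of 16 under x↦20x: [16, 8, 4, 2, 1, 20, 10]… (length divides ord_39(20)).
The orbit structure of x ↦ 20x mod 39: 5 orbits of sizes [12, 12, 12, 2, 1].
Σ(ℓ_i−1) = 39−5 = 34; sign = (−1)^34 = +1.
Check: (20/39) = +1 by Zolotarev.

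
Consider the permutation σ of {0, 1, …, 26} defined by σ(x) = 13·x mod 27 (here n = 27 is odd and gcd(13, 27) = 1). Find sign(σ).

+1

Start at x=25: 25 → 1 → 13 → 7 → 10 → 22 → 16 → … (one orbit).
7 cycles of lengths [9, 9, 3, 3, 1, 1, 1].
sign(π) = (−1)^{n − #cycles} = (−1)^{27−7} = (−1)^20 = +1.
Check: (13/27) = +1 by Zolotarev.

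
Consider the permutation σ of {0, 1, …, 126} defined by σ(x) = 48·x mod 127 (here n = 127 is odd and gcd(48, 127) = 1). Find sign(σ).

-1

Trace 116: π^k(116) = [116, 107, 56, 21, 119, 124, 110] for k=0..6.
Cycle type of π: 126 + 1; total 2 cycles.
n − c = 127 − 2 = 125; sign = (−1)^125 = -1.
Zolotarev: (48|127) = -1, matching the cycle-count sign.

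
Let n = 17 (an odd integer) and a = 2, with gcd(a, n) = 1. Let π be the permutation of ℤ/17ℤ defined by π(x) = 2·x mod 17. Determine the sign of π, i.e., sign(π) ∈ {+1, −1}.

+1

Trace 16: π^k(16) = [16, 15, 13, 9, 1, 2, 4] for k=0..6.
Cycle lengths of π_2 on ℤ/17ℤ: [8, 8, 1]; 3 cycles in total.
3 cycles on 17: each ℓ→(−1)^(ℓ−1), product (−1)^14 = +1.
Via Zolotarev, sign(π_{2}) = (2|17) = +1.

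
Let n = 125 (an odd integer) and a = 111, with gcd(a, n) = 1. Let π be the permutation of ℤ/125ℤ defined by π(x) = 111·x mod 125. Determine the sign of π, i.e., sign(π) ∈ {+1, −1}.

Start at x=11: 11 → 96 → 31 → 66 → 76 → 61 → 21 → … (one orbit).
Decompose π into cycles: lengths [25, 25, 25, 25, 5, 5, 5, 5, 1, 1, 1, 1, 1] (13 cycles, including the fixed point 0).
125 − 13 = 112 transpositions; sign(π) = (−1)^112 = +1.
The Jacobi symbol (111|125) = +1 (Zolotarev) agrees.

+1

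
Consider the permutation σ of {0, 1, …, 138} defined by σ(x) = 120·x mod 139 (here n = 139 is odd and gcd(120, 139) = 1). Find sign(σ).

+1

Trace 44: π^k(44) = [44, 137, 38, 112, 96, 122, 45] for k=0..6.
Cycle lengths of π_120 on ℤ/139ℤ: [69, 69, 1]; 3 cycles in total.
n − c = 139 − 3 = 136; sign = (−1)^136 = +1.
Zolotarev: (120|139) = +1, matching the cycle-count sign.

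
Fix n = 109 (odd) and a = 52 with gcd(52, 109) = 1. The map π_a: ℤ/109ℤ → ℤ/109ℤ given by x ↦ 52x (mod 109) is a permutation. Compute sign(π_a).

-1

Trace 25: π^k(25) = [25, 101, 20, 59, 16, 69, 100] for k=0..6.
2 cycles of lengths [108, 1].
n − c = 109 − 2 = 107; sign = (−1)^107 = -1.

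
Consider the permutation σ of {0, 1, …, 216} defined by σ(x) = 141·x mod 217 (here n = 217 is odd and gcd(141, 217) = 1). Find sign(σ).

Trace 162: π^k(162) = [162, 57, 8, 43, 204, 120, 211] for k=0..6.
π_141 has 14 disjoint cycles with lengths [30, 30, 30, 30, 30, 30, 30, 1, 1, 1, 1, 1, 1, 1] on {0,…,216}.
With 14 cycles on 217 points, sign = (−1)^{217−14} = -1.
Via Zolotarev, sign(π_{141}) = (141|217) = -1.

-1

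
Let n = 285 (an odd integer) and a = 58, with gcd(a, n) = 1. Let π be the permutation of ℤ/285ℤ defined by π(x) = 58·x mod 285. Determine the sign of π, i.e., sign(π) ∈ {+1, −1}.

-1

Trace 229: π^k(229) = [229, 172, 1, 58] for k=0..3.
114 cycles of lengths [4, 4, 4, 4, 4, 4, 4, 4, 4, 4, 4, 4, 4, 4, 4, 4, 4, 4, 4, 4, 4, 4, 4, 4, 4, 4, 4, 4, 4, 4, 4, 4, 4, 4, 4, 4, 4, 4, 4, 4, 4, 4, 4, 4, 4, 4, 4, 4, 4, 4, 4, 4, 4, 4, 4, 4, 4, 1, 1, 1, 1, 1, 1, 1, 1, 1, 1, 1, 1, 1, 1, 1, 1, 1, 1, 1, 1, 1, 1, 1, 1, 1, 1, 1, 1, 1, 1, 1, 1, 1, 1, 1, 1, 1, 1, 1, 1, 1, 1, 1, 1, 1, 1, 1, 1, 1, 1, 1, 1, 1, 1, 1, 1, 1].
114 cycles on 285: each ℓ→(−1)^(ℓ−1), product (−1)^171 = -1.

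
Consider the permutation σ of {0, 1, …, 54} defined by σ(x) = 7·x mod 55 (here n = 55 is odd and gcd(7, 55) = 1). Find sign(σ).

Start at x=7: 7 → 49 → 13 → 36 → 32 → 4 → 28 → … (one orbit).
The orbit structure of x ↦ 7x mod 55: 5 orbits of sizes [20, 20, 10, 4, 1].
With 5 cycles on 55 points, sign = (−1)^{55−5} = +1.
Via Zolotarev, sign(π_{7}) = (7|55) = +1.

+1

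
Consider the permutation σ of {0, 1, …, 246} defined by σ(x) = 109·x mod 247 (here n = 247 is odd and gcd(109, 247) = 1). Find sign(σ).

Trace 122: π^k(122) = [122, 207, 86, 235, 174, 194, 151] for k=0..6.
11 cycles of lengths [36, 36, 36, 36, 36, 36, 18, 4, 4, 4, 1].
sign(π) = (−1)^{n − #cycles} = (−1)^{247−11} = (−1)^236 = +1.

+1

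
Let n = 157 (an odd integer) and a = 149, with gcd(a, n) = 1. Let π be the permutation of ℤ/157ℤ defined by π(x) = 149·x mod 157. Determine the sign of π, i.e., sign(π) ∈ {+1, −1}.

Start at x=108: 108 → 78 → 4 → 125 → 99 → 150 → 56 → … (one orbit).
Decompose π into cycles: lengths [52, 52, 52, 1] (4 cycles, including the fixed point 0).
sign(π) = (−1)^{n − #cycles} = (−1)^{157−4} = (−1)^153 = -1.
Check: (149/157) = -1 by Zolotarev.

-1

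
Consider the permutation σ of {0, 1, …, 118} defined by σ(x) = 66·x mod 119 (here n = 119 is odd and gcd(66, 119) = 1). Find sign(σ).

Start at x=81: 81 → 110 → 1 → 66 → 72 → 111 → 67 → … (one orbit).
The orbit structure of x ↦ 66x mod 119: 8 orbits of sizes [24, 24, 24, 24, 8, 8, 6, 1].
sign(π) = (−1)^{n − #cycles} = (−1)^{119−8} = (−1)^111 = -1.
Via Zolotarev, sign(π_{66}) = (66|119) = -1.

-1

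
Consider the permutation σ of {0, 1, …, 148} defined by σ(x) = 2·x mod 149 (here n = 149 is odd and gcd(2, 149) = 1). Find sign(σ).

-1

Trace 133: π^k(133) = [133, 117, 85, 21, 42, 84, 19] for k=0..6.
The orbit structure of x ↦ 2x mod 149: 2 orbits of sizes [148, 1].
149 − 2 = 147 transpositions; sign(π) = (−1)^147 = -1.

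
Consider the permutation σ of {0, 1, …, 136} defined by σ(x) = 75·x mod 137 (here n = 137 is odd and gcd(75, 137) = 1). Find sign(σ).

-1

Trace 57: π^k(57) = [57, 28, 45, 87, 86, 11, 3] for k=0..6.
2 cycles of lengths [136, 1].
With 2 cycles on 137 points, sign = (−1)^{137−2} = -1.
Zolotarev: (75|137) = -1, matching the cycle-count sign.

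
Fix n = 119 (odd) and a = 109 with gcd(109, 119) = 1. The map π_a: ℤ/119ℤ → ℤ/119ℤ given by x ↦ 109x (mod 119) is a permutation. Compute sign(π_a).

Orbit of 4 under x↦109x: [4, 79, 43, 46, 16, 78, 53]… (length divides ord_119(109)).
π_109 has 6 disjoint cycles with lengths [48, 48, 16, 3, 3, 1] on {0,…,118}.
n − c = 119 − 6 = 113; sign = (−1)^113 = -1.
Zolotarev: (109|119) = -1, matching the cycle-count sign.

-1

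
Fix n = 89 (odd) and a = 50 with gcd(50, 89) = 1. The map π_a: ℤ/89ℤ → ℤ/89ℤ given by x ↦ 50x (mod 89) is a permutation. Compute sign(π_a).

+1

Orbit of 45 under x↦50x: [45, 25, 4, 22, 32, 87, 78]… (length divides ord_89(50)).
The orbit structure of x ↦ 50x mod 89: 5 orbits of sizes [22, 22, 22, 22, 1].
5 cycles on 89: each ℓ→(−1)^(ℓ−1), product (−1)^84 = +1.
The Jacobi symbol (50|89) = +1 (Zolotarev) agrees.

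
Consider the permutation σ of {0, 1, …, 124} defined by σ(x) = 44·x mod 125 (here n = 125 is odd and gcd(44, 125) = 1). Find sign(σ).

Start at x=89: 89 → 41 → 54 → 1 → 44 → 61 → 59 → … (one orbit).
The orbit structure of x ↦ 44x mod 125: 7 orbits of sizes [50, 50, 10, 10, 2, 2, 1].
7 cycles on 125: each ℓ→(−1)^(ℓ−1), product (−1)^118 = +1.

+1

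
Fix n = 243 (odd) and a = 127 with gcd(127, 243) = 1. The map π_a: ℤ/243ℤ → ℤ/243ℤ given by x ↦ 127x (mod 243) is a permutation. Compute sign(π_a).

Start at x=154: 154 → 118 → 163 → 46 → 10 → 55 → 181 → … (one orbit).
27 cycles of lengths [27, 27, 27, 27, 27, 27, 9, 9, 9, 9, 9, 9, 3, 3, 3, 3, 3, 3, 1, 1, 1, 1, 1, 1, 1, 1, 1].
27 cycles on 243: each ℓ→(−1)^(ℓ−1), product (−1)^216 = +1.

+1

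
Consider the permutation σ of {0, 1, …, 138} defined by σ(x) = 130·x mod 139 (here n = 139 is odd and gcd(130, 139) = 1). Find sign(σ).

Trace 67: π^k(67) = [67, 92, 6, 85, 69, 74, 29] for k=0..6.
2 cycles of lengths [138, 1].
Σ(ℓ_i−1) = 139−2 = 137; sign = (−1)^137 = -1.
(130|139)_J = -1 (Zolotarev's lemma cross-check).

-1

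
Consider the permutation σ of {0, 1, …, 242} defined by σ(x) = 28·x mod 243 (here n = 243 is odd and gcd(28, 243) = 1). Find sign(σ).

Trace 163: π^k(163) = [163, 190, 217, 1, 28, 55, 82] for k=0..6.
63 cycles of lengths [9, 9, 9, 9, 9, 9, 9, 9, 9, 9, 9, 9, 9, 9, 9, 9, 9, 9, 3, 3, 3, 3, 3, 3, 3, 3, 3, 3, 3, 3, 3, 3, 3, 3, 3, 3, 1, 1, 1, 1, 1, 1, 1, 1, 1, 1, 1, 1, 1, 1, 1, 1, 1, 1, 1, 1, 1, 1, 1, 1, 1, 1, 1].
Σ(ℓ_i−1) = 243−63 = 180; sign = (−1)^180 = +1.

+1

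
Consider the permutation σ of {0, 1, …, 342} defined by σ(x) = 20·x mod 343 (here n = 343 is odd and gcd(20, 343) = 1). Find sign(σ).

Trace 323: π^k(323) = [323, 286, 232, 181, 190, 27, 197] for k=0..6.
Cycle lengths of π_20 on ℤ/343ℤ: [98, 98, 98, 14, 14, 14, 2, 2, 2, 1]; 10 cycles in total.
343 − 10 = 333 transpositions; sign(π) = (−1)^333 = -1.
Via Zolotarev, sign(π_{20}) = (20|343) = -1.

-1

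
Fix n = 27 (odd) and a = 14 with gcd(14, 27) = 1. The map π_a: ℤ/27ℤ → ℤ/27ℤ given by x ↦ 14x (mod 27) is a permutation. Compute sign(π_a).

Trace 20: π^k(20) = [20, 10, 5, 16, 8, 4, 2] for k=0..6.
Cycle lengths of π_14 on ℤ/27ℤ: [18, 6, 2, 1]; 4 cycles in total.
Σ(ℓ_i−1) = 27−4 = 23; sign = (−1)^23 = -1.
(14|27)_J = -1 (Zolotarev's lemma cross-check).

-1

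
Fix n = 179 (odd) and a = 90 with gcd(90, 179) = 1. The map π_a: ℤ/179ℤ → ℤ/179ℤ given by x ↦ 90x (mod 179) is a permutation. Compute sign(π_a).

-1

Trace 82: π^k(82) = [82, 41, 110, 55, 117, 148, 74] for k=0..6.
Cycle type of π: 178 + 1; total 2 cycles.
179 − 2 = 177 transpositions; sign(π) = (−1)^177 = -1.
The Jacobi symbol (90|179) = -1 (Zolotarev) agrees.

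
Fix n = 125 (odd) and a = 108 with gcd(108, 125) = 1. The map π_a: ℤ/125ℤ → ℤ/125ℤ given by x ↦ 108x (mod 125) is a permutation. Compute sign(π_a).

-1

Orbit of 46 under x↦108x: [46, 93, 44, 2, 91, 78, 49]… (length divides ord_125(108)).
Decompose π into cycles: lengths [100, 20, 4, 1] (4 cycles, including the fixed point 0).
sign(π) = (−1)^{n − #cycles} = (−1)^{125−4} = (−1)^121 = -1.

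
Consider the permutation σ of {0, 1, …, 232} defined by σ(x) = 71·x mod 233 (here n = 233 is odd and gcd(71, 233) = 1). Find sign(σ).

Orbit of 51 under x↦71x: [51, 126, 92, 8, 102, 19, 184]… (length divides ord_233(71)).
π_71 has 9 disjoint cycles with lengths [29, 29, 29, 29, 29, 29, 29, 29, 1] on {0,…,232}.
9 cycles on 233: each ℓ→(−1)^(ℓ−1), product (−1)^224 = +1.

+1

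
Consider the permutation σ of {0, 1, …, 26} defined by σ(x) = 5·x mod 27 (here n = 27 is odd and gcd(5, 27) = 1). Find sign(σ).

-1

Start at x=7: 7 → 8 → 13 → 11 → 1 → 5 → 25 → … (one orbit).
Cycle lengths of π_5 on ℤ/27ℤ: [18, 6, 2, 1]; 4 cycles in total.
Σ(ℓ_i−1) = 27−4 = 23; sign = (−1)^23 = -1.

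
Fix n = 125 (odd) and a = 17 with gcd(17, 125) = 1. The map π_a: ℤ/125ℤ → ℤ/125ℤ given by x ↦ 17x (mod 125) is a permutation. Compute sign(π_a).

-1

Start at x=98: 98 → 41 → 72 → 99 → 58 → 111 → 12 → … (one orbit).
Cycle type of π: 100 + 20 + 4 + 1; total 4 cycles.
sign(π) = (−1)^{n − #cycles} = (−1)^{125−4} = (−1)^121 = -1.
(17|125)_J = -1 (Zolotarev's lemma cross-check).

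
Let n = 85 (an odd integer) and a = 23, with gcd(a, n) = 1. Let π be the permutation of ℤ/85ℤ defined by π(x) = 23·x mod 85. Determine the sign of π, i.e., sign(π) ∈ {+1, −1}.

Trace 28: π^k(28) = [28, 49, 22, 81, 78, 9, 37] for k=0..6.
Cycle type of π: 16×5 + 4 + 1; total 7 cycles.
7 cycles on 85: each ℓ→(−1)^(ℓ−1), product (−1)^78 = +1.
(23|85)_J = +1 (Zolotarev's lemma cross-check).

+1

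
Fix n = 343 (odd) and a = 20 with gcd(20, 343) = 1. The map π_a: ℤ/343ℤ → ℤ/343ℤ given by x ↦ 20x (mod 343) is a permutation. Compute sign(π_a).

Start at x=160: 160 → 113 → 202 → 267 → 195 → 127 → 139 → … (one orbit).
10 cycles of lengths [98, 98, 98, 14, 14, 14, 2, 2, 2, 1].
Σ(ℓ_i−1) = 343−10 = 333; sign = (−1)^333 = -1.
(20|343)_J = -1 (Zolotarev's lemma cross-check).

-1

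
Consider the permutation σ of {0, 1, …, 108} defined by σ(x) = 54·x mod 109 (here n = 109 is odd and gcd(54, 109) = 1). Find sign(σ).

Trace 92: π^k(92) = [92, 63, 23, 43, 33, 38, 90] for k=0..6.
Cycle type of π: 36×3 + 1; total 4 cycles.
Σ(ℓ_i−1) = 109−4 = 105; sign = (−1)^105 = -1.
Zolotarev: (54|109) = -1, matching the cycle-count sign.

-1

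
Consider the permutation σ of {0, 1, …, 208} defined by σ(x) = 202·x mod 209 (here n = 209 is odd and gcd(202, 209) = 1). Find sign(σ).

-1

Start at x=49: 49 → 75 → 102 → 122 → 191 → 126 → 163 → … (one orbit).
Cycle lengths of π_202 on ℤ/209ℤ: [30, 30, 30, 30, 30, 30, 6, 6, 6, 5, 5, 1]; 12 cycles in total.
12 cycles on 209: each ℓ→(−1)^(ℓ−1), product (−1)^197 = -1.
Zolotarev: (202|209) = -1, matching the cycle-count sign.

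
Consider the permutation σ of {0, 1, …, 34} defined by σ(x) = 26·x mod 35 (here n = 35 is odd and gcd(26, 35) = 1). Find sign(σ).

-1

Orbit of 6 under x↦26x: [6, 16, 31, 1, 26, 11]… (length divides ord_35(26)).
10 cycles of lengths [6, 6, 6, 6, 6, 1, 1, 1, 1, 1].
10 cycles on 35: each ℓ→(−1)^(ℓ−1), product (−1)^25 = -1.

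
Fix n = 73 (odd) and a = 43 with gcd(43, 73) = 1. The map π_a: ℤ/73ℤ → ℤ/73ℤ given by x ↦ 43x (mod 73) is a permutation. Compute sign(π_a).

Orbit of 43 under x↦43x: [43, 24, 10, 65, 21, 27, 66]… (length divides ord_73(43)).
The orbit structure of x ↦ 43x mod 73: 4 orbits of sizes [24, 24, 24, 1].
sign(π) = (−1)^{n − #cycles} = (−1)^{73−4} = (−1)^69 = -1.
(43|73)_J = -1 (Zolotarev's lemma cross-check).

-1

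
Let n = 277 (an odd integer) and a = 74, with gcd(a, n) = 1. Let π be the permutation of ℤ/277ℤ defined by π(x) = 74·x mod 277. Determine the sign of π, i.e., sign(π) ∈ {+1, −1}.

+1

Trace 1: π^k(1) = [1, 74, 213, 250, 218, 66, 175] for k=0..6.
Decompose π into cycles: lengths [46, 46, 46, 46, 46, 46, 1] (7 cycles, including the fixed point 0).
With 7 cycles on 277 points, sign = (−1)^{277−7} = +1.
(74|277)_J = +1 (Zolotarev's lemma cross-check).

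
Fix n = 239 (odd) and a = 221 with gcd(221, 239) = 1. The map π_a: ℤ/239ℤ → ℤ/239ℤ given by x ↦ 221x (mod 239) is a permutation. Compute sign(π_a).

Trace 6: π^k(6) = [6, 131, 32, 141, 91, 35, 87] for k=0..6.
2 cycles of lengths [238, 1].
239 − 2 = 237 transpositions; sign(π) = (−1)^237 = -1.
The Jacobi symbol (221|239) = -1 (Zolotarev) agrees.

-1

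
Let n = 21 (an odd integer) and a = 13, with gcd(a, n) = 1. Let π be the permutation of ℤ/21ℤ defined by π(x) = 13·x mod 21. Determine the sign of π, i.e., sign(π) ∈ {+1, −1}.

Trace 1: π^k(1) = [1, 13] for k=0..1.
12 cycles of lengths [2, 2, 2, 2, 2, 2, 2, 2, 2, 1, 1, 1].
21 − 12 = 9 transpositions; sign(π) = (−1)^9 = -1.
(13|21)_J = -1 (Zolotarev's lemma cross-check).

-1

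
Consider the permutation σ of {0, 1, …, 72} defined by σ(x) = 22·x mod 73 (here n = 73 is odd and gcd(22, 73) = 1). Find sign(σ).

Start at x=1: 1 → 22 → 46 → 63 → 72 → 51 → 27 → … (one orbit).
10 cycles of lengths [8, 8, 8, 8, 8, 8, 8, 8, 8, 1].
Σ(ℓ_i−1) = 73−10 = 63; sign = (−1)^63 = -1.
Zolotarev: (22|73) = -1, matching the cycle-count sign.

-1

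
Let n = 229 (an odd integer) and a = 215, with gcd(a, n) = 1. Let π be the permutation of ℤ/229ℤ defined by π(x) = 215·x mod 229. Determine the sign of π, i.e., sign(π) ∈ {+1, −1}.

+1

Orbit of 81 under x↦215x: [81, 11, 75, 95, 44, 71, 151]… (length divides ord_229(215)).
Cycle lengths of π_215 on ℤ/229ℤ: [114, 114, 1]; 3 cycles in total.
sign(π) = (−1)^{n − #cycles} = (−1)^{229−3} = (−1)^226 = +1.
Via Zolotarev, sign(π_{215}) = (215|229) = +1.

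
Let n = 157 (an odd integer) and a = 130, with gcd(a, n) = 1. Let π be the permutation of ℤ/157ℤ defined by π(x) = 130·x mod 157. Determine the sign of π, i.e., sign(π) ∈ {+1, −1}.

Trace 130: π^k(130) = [130, 101, 99, 153, 108, 67, 75] for k=0..6.
13 cycles of lengths [13, 13, 13, 13, 13, 13, 13, 13, 13, 13, 13, 13, 1].
With 13 cycles on 157 points, sign = (−1)^{157−13} = +1.

+1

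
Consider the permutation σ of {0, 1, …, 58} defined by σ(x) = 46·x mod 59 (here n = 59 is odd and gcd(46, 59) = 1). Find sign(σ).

Start at x=7: 7 → 27 → 3 → 20 → 35 → 17 → 15 → … (one orbit).
π_46 has 3 disjoint cycles with lengths [29, 29, 1] on {0,…,58}.
59 − 3 = 56 transpositions; sign(π) = (−1)^56 = +1.
Via Zolotarev, sign(π_{46}) = (46|59) = +1.

+1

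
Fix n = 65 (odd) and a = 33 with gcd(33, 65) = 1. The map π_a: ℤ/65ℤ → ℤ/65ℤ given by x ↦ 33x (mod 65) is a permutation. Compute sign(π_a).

+1

Orbit of 64 under x↦33x: [64, 32, 16, 8, 4, 2, 1]… (length divides ord_65(33)).
Decompose π into cycles: lengths [12, 12, 12, 12, 12, 4, 1] (7 cycles, including the fixed point 0).
7 cycles on 65: each ℓ→(−1)^(ℓ−1), product (−1)^58 = +1.
Via Zolotarev, sign(π_{33}) = (33|65) = +1.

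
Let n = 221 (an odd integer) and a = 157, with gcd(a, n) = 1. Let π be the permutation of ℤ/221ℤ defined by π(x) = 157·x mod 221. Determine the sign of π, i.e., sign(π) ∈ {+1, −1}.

Orbit of 1 under x↦157x: [1, 157, 118, 183]… (length divides ord_221(157)).
Cycle lengths of π_157 on ℤ/221ℤ: [4, 4, 4, 4, 4, 4, 4, 4, 4, 4, 4, 4, 4, 4, 4, 4, 4, 4, 4, 4, 4, 4, 4, 4, 4, 4, 4, 4, 4, 4, 4, 4, 4, 4, 4, 4, 4, 4, 4, 4, 4, 4, 4, 4, 4, 4, 4, 4, 4, 4, 4, 4, 1, 1, 1, 1, 1, 1, 1, 1, 1, 1, 1, 1, 1]; 65 cycles in total.
With 65 cycles on 221 points, sign = (−1)^{221−65} = +1.
Via Zolotarev, sign(π_{157}) = (157|221) = +1.

+1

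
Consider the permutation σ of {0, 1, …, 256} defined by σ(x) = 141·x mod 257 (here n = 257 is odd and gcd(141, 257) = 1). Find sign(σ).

Start at x=92: 92 → 122 → 240 → 173 → 235 → 239 → 32 → … (one orbit).
π_141 has 3 disjoint cycles with lengths [128, 128, 1] on {0,…,256}.
sign(π) = (−1)^{n − #cycles} = (−1)^{257−3} = (−1)^254 = +1.
The Jacobi symbol (141|257) = +1 (Zolotarev) agrees.

+1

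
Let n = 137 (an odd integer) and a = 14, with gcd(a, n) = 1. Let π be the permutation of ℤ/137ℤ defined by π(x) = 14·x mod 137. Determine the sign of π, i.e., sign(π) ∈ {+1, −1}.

+1

Orbit of 15 under x↦14x: [15, 73, 63, 60, 18, 115, 103]… (length divides ord_137(14)).
Cycle type of π: 34×4 + 1; total 5 cycles.
With 5 cycles on 137 points, sign = (−1)^{137−5} = +1.
The Jacobi symbol (14|137) = +1 (Zolotarev) agrees.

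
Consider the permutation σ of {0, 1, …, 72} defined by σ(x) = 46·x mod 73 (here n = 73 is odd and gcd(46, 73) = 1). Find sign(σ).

+1

Orbit of 1 under x↦46x: [1, 46, 72, 27]… (length divides ord_73(46)).
π_46 has 19 disjoint cycles with lengths [4, 4, 4, 4, 4, 4, 4, 4, 4, 4, 4, 4, 4, 4, 4, 4, 4, 4, 1] on {0,…,72}.
sign(π) = (−1)^{n − #cycles} = (−1)^{73−19} = (−1)^54 = +1.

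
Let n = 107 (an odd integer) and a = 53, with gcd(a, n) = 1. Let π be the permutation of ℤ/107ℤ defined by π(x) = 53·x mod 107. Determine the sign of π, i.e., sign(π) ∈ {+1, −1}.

+1

Orbit of 13 under x↦53x: [13, 47, 30, 92, 61, 23, 42]… (length divides ord_107(53)).
3 cycles of lengths [53, 53, 1].
n − c = 107 − 3 = 104; sign = (−1)^104 = +1.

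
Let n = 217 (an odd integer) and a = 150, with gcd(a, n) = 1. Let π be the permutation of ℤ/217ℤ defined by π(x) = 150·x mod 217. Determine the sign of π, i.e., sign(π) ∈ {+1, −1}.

Trace 216: π^k(216) = [216, 67, 68, 1, 150, 149] for k=0..5.
Decompose π into cycles: lengths [6, 6, 6, 6, 6, 6, 6, 6, 6, 6, 6, 6, 6, 6, 6, 6, 6, 6, 6, 6, 6, 6, 6, 6, 6, 6, 6, 6, 6, 6, 6, 6, 6, 6, 6, 6, 1] (37 cycles, including the fixed point 0).
Σ(ℓ_i−1) = 217−37 = 180; sign = (−1)^180 = +1.

+1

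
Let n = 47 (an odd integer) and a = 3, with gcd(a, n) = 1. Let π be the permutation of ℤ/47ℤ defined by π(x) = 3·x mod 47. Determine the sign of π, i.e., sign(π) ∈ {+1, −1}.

+1

Trace 16: π^k(16) = [16, 1, 3, 9, 27, 34, 8] for k=0..6.
Cycle type of π: 23×2 + 1; total 3 cycles.
Σ(ℓ_i−1) = 47−3 = 44; sign = (−1)^44 = +1.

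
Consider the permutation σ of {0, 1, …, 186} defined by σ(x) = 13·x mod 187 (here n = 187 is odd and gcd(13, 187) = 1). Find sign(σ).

Start at x=103: 103 → 30 → 16 → 21 → 86 → 183 → 135 → … (one orbit).
Cycle type of π: 20×8 + 10 + 4×4 + 1; total 14 cycles.
With 14 cycles on 187 points, sign = (−1)^{187−14} = -1.
Zolotarev: (13|187) = -1, matching the cycle-count sign.

-1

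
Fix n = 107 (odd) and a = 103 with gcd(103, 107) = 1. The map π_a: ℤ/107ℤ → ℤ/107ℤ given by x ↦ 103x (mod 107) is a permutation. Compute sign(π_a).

-1

Trace 9: π^k(9) = [9, 71, 37, 66, 57, 93, 56] for k=0..6.
Decompose π into cycles: lengths [106, 1] (2 cycles, including the fixed point 0).
n − c = 107 − 2 = 105; sign = (−1)^105 = -1.
The Jacobi symbol (103|107) = -1 (Zolotarev) agrees.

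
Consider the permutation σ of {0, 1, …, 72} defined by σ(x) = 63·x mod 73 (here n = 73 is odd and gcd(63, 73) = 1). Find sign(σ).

Start at x=22: 22 → 72 → 10 → 46 → 51 → 1 → 63 → … (one orbit).
Decompose π into cycles: lengths [8, 8, 8, 8, 8, 8, 8, 8, 8, 1] (10 cycles, including the fixed point 0).
n − c = 73 − 10 = 63; sign = (−1)^63 = -1.

-1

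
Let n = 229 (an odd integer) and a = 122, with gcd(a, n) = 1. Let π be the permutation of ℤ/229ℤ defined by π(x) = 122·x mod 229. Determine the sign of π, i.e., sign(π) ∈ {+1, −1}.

Start at x=122: 122 → 228 → 107 → 1 → 122 (one orbit).
π_122 has 58 disjoint cycles with lengths [4, 4, 4, 4, 4, 4, 4, 4, 4, 4, 4, 4, 4, 4, 4, 4, 4, 4, 4, 4, 4, 4, 4, 4, 4, 4, 4, 4, 4, 4, 4, 4, 4, 4, 4, 4, 4, 4, 4, 4, 4, 4, 4, 4, 4, 4, 4, 4, 4, 4, 4, 4, 4, 4, 4, 4, 4, 1] on {0,…,228}.
n − c = 229 − 58 = 171; sign = (−1)^171 = -1.

-1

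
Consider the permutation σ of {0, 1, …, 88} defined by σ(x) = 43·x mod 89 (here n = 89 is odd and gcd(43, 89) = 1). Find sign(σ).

Trace 88: π^k(88) = [88, 46, 20, 59, 45, 66, 79] for k=0..6.
Cycle type of π: 88 + 1; total 2 cycles.
89 − 2 = 87 transpositions; sign(π) = (−1)^87 = -1.

-1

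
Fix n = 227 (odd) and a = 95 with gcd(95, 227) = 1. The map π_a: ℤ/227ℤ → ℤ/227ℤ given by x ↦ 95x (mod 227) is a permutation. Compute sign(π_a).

Start at x=83: 83 → 167 → 202 → 122 → 13 → 100 → 193 → … (one orbit).
Decompose π into cycles: lengths [226, 1] (2 cycles, including the fixed point 0).
sign(π) = (−1)^{n − #cycles} = (−1)^{227−2} = (−1)^225 = -1.
Check: (95/227) = -1 by Zolotarev.

-1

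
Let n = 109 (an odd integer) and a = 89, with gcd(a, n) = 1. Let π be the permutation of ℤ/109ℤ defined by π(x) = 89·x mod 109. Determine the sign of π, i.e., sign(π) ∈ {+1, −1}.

+1

Start at x=66: 66 → 97 → 22 → 105 → 80 → 35 → 63 → … (one orbit).
Cycle type of π: 27×4 + 1; total 5 cycles.
With 5 cycles on 109 points, sign = (−1)^{109−5} = +1.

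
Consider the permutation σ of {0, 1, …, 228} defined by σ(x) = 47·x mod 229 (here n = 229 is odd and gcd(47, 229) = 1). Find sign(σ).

-1

Trace 65: π^k(65) = [65, 78, 2, 94, 67, 172, 69] for k=0..6.
Cycle type of π: 228 + 1; total 2 cycles.
229 − 2 = 227 transpositions; sign(π) = (−1)^227 = -1.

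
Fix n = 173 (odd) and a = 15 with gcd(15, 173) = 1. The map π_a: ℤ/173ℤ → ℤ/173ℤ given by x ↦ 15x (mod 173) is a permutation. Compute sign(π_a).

Trace 164: π^k(164) = [164, 38, 51, 73, 57, 163, 23] for k=0..6.
Cycle lengths of π_15 on ℤ/173ℤ: [86, 86, 1]; 3 cycles in total.
Σ(ℓ_i−1) = 173−3 = 170; sign = (−1)^170 = +1.

+1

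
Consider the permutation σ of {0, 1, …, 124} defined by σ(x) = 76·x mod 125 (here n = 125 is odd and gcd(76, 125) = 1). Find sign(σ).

+1

Trace 101: π^k(101) = [101, 51, 1, 76, 26] for k=0..4.
Cycle type of π: 5×20 + 1×25; total 45 cycles.
n − c = 125 − 45 = 80; sign = (−1)^80 = +1.
Check: (76/125) = +1 by Zolotarev.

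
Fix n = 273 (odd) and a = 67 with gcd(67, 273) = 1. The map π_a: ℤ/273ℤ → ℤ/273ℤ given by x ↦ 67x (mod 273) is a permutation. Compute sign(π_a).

-1

Orbit of 193 under x↦67x: [193, 100, 148, 88, 163, 1, 67]… (length divides ord_273(67)).
30 cycles of lengths [12, 12, 12, 12, 12, 12, 12, 12, 12, 12, 12, 12, 12, 12, 12, 12, 12, 12, 12, 12, 12, 3, 3, 3, 3, 3, 3, 1, 1, 1].
sign(π) = (−1)^{n − #cycles} = (−1)^{273−30} = (−1)^243 = -1.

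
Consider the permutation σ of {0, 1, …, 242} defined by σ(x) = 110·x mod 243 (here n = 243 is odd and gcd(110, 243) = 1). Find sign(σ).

Trace 175: π^k(175) = [175, 53, 241, 23, 100, 65, 103] for k=0..6.
6 cycles of lengths [162, 54, 18, 6, 2, 1].
n − c = 243 − 6 = 237; sign = (−1)^237 = -1.
The Jacobi symbol (110|243) = -1 (Zolotarev) agrees.

-1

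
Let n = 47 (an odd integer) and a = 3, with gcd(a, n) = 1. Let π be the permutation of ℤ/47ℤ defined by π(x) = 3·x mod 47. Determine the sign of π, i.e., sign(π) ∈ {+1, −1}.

Start at x=16: 16 → 1 → 3 → 9 → 27 → 34 → 8 → … (one orbit).
Decompose π into cycles: lengths [23, 23, 1] (3 cycles, including the fixed point 0).
47 − 3 = 44 transpositions; sign(π) = (−1)^44 = +1.

+1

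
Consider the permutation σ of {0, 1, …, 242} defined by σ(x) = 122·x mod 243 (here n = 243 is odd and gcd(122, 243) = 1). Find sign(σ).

Orbit of 128 under x↦122x: [128, 64, 32, 16, 8, 4, 2]… (length divides ord_243(122)).
Cycle type of π: 162 + 54 + 18 + 6 + 2 + 1; total 6 cycles.
n − c = 243 − 6 = 237; sign = (−1)^237 = -1.
Via Zolotarev, sign(π_{122}) = (122|243) = -1.

-1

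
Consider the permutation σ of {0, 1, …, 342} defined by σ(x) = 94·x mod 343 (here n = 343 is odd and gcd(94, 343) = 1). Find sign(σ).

Trace 275: π^k(275) = [275, 125, 88, 40, 330, 150, 37] for k=0..6.
The orbit structure of x ↦ 94x mod 343: 4 orbits of sizes [294, 42, 6, 1].
Σ(ℓ_i−1) = 343−4 = 339; sign = (−1)^339 = -1.
The Jacobi symbol (94|343) = -1 (Zolotarev) agrees.

-1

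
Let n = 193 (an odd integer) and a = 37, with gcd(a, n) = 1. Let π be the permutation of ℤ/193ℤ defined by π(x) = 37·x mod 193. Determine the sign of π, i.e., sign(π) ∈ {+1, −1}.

-1

Orbit of 13 under x↦37x: [13, 95, 41, 166, 159, 93, 160]… (length divides ord_193(37)).
The orbit structure of x ↦ 37x mod 193: 2 orbits of sizes [192, 1].
sign(π) = (−1)^{n − #cycles} = (−1)^{193−2} = (−1)^191 = -1.
The Jacobi symbol (37|193) = -1 (Zolotarev) agrees.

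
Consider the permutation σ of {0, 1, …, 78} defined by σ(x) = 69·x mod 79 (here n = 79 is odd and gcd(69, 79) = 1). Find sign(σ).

Trace 38: π^k(38) = [38, 15, 8, 78, 10, 58, 52] for k=0..6.
Cycle type of π: 26×3 + 1; total 4 cycles.
With 4 cycles on 79 points, sign = (−1)^{79−4} = -1.
The Jacobi symbol (69|79) = -1 (Zolotarev) agrees.

-1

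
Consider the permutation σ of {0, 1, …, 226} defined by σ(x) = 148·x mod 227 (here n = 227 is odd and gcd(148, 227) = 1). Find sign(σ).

Start at x=91: 91 → 75 → 204 → 1 → 148 → 112 → 5 → … (one orbit).
π_148 has 2 disjoint cycles with lengths [226, 1] on {0,…,226}.
Σ(ℓ_i−1) = 227−2 = 225; sign = (−1)^225 = -1.
Zolotarev: (148|227) = -1, matching the cycle-count sign.

-1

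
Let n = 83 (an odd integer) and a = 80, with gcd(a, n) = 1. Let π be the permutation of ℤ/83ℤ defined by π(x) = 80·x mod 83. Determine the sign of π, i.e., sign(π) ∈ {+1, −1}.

-1

Start at x=73: 73 → 30 → 76 → 21 → 20 → 23 → 14 → … (one orbit).
Cycle lengths of π_80 on ℤ/83ℤ: [82, 1]; 2 cycles in total.
Σ(ℓ_i−1) = 83−2 = 81; sign = (−1)^81 = -1.
Via Zolotarev, sign(π_{80}) = (80|83) = -1.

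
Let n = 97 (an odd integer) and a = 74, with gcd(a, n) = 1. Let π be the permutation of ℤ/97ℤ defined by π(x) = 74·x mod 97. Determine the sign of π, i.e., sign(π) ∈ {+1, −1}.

Trace 51: π^k(51) = [51, 88, 13, 89, 87, 36, 45] for k=0..6.
The orbit structure of x ↦ 74x mod 97: 2 orbits of sizes [96, 1].
Σ(ℓ_i−1) = 97−2 = 95; sign = (−1)^95 = -1.
(74|97)_J = -1 (Zolotarev's lemma cross-check).

-1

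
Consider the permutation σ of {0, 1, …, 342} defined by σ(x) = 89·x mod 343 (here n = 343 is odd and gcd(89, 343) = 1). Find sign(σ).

Trace 43: π^k(43) = [43, 54, 4, 13, 128, 73, 323] for k=0..6.
Decompose π into cycles: lengths [294, 42, 6, 1] (4 cycles, including the fixed point 0).
4 cycles on 343: each ℓ→(−1)^(ℓ−1), product (−1)^339 = -1.
Check: (89/343) = -1 by Zolotarev.

-1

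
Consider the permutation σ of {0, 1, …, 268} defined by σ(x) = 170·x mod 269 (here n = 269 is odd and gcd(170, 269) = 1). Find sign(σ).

Orbit of 103 under x↦170x: [103, 25, 215, 235, 138, 57, 6]… (length divides ord_269(170)).
The orbit structure of x ↦ 170x mod 269: 3 orbits of sizes [134, 134, 1].
With 3 cycles on 269 points, sign = (−1)^{269−3} = +1.
Check: (170/269) = +1 by Zolotarev.

+1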